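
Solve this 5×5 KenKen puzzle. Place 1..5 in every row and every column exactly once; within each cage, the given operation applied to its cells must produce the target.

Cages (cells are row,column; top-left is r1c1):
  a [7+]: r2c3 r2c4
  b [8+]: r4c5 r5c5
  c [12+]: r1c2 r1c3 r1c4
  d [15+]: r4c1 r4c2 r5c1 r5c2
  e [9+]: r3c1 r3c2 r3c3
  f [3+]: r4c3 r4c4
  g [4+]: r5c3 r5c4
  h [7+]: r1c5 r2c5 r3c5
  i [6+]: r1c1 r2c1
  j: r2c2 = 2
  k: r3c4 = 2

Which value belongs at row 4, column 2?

J is a freebie, which forces r2c2 = 2.
K is a freebie, leaving r3c4 = 2.
Column 4 now contains 2, which forces r4c4 = 1.
Column 4 now contains 1, which forces r5c4 = 3.
Row 5 now contains 3, which forces r5c5 = 5.
Cage h has sum 7, leaving r1c5 = 2.
Cage a needs two cells with sum 7, which forces r2c3 = 3.
The two cells of cage a must have sum 7; hence r2c4 = 4.
Row 2 already has 4; hence r2c5 = 1.
Column 5 now contains 1, leaving r3c5 = 4.
The 4 cells of cage d must have sum 15, which forces r4c1 = 4.
Cage d has sum 15, which forces r4c2 = 5.
Row 4 now contains 1, so r4c3 = 2.
Column 5 now contains 5; hence r4c5 = 3.
Cage d needs sum 15; hence r5c1 = 2.
Cage d needs sum 15, which forces r5c2 = 4.
Row 5 now contains 3, so r5c3 = 1.
Cage i's pair has sum 6; hence r1c1 = 1.
4 is placed in column 2, leaving r1c2 = 3.
Cage c needs sum 12; hence r1c3 = 4.
4 is placed in column 4; hence r1c4 = 5.
1 is placed in row 2, leaving r2c1 = 5.
Column 1 already has 1, leaving r3c1 = 3.
Column 2 now contains 3, so r3c2 = 1.
1 is placed in column 3, so r3c3 = 5.
The full grid is 1 3 4 5 2 / 5 2 3 4 1 / 3 1 5 2 4 / 4 5 2 1 3 / 2 4 1 3 5.

5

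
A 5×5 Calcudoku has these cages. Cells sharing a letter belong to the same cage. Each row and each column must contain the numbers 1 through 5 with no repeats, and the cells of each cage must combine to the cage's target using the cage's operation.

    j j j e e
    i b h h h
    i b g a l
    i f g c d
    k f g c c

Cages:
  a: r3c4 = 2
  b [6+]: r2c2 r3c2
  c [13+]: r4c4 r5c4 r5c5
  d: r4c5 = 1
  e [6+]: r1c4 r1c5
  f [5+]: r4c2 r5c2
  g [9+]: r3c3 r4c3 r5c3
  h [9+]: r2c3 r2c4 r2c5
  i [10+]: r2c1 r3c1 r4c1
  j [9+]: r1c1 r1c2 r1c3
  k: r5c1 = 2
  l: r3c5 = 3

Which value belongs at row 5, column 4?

5

A is a freebie; hence r3c4 = 2.
Cage l is a single given cell, leaving r3c5 = 3.
D is a freebie, so r4c5 = 1.
Cage k is given, leaving r5c1 = 2.
Row 4 needs a 3, and only r4c3 is open for it.
Cage h has sum 9; hence r2c4 = 3.
Column 4 already has 3; hence r5c4 = 5.
Row 5 now contains 5, which forces r5c5 = 4.
Cage g needs sum 9; hence r3c3 = 5.
Column 4 now contains 5, so r4c4 = 4.
Row 5 now contains 5, leaving r5c3 = 1.
4 is placed in column 4, so r1c4 = 1.
Cage e needs two cells with sum 6, so r1c5 = 5.
1 is placed in column 3, leaving r2c3 = 4.
Cage h needs sum 9; hence r2c5 = 2.
Row 4 already has 4; hence r4c1 = 5.
Row 4 already has 4; hence r4c2 = 2.
Row 5 already has 1, so r5c2 = 3.
The 3 cells of cage j must have sum 9; hence r1c1 = 3.
Column 2 now contains 3, which forces r1c2 = 4.
Column 3 already has 4, which forces r1c3 = 2.
Row 2 already has 4, leaving r2c1 = 1.
Row 2 now contains 2, so r2c2 = 5.
Cage i has sum 10; hence r3c1 = 4.
The two cells of cage b must have sum 6, so r3c2 = 1.
The full grid is 3 4 2 1 5 / 1 5 4 3 2 / 4 1 5 2 3 / 5 2 3 4 1 / 2 3 1 5 4.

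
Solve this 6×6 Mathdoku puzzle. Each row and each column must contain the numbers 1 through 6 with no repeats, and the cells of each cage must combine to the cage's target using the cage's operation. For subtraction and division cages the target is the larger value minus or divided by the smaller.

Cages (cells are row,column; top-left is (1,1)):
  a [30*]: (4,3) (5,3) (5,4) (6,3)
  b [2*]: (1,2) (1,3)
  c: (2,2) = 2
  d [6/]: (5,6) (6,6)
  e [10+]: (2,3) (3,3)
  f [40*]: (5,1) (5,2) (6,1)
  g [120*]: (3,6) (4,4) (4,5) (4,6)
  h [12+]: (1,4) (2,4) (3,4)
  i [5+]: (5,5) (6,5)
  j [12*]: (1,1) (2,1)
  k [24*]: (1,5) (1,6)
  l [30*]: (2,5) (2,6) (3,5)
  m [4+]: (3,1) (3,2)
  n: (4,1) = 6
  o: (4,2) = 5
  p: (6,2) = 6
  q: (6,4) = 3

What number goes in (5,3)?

3

C is a freebie; hence (2,2) = 2.
N is a freebie, leaving (4,1) = 6.
Cage o is a single given cell, leaving (4,2) = 5.
Column 2 now contains 5, leaving (5,2) = 4.
P is a freebie; hence (6,2) = 6.
Cage q is given, so (6,4) = 3.
Row 6 now contains 6, which forces (6,6) = 1.
Column 2 already has 2; hence (1,2) = 1.
The two cells of cage b must have product 2, which forces (1,3) = 2.
1 is placed in column 2, so (3,2) = 3.
Cage g has product 120; hence (3,6) = 5.
Column 6 already has 1, so (5,6) = 6.
Column 3 already has 2, which forces (6,3) = 5.
The two cells of cage k must have product 24, which forces (1,5) = 6.
Column 6 now contains 6, leaving (1,6) = 4.
Cage l needs product 30; hence (2,5) = 5.
Column 6 now contains 6, leaving (2,6) = 3.
3 is placed in row 3, leaving (3,1) = 1.
The 3 cells of cage l must have product 30, so (3,5) = 2.
3 is placed in column 6, so (4,6) = 2.
Cage f needs product 40, so (5,1) = 5.
Cage a needs product 30; hence (5,4) = 2.
Row 6 already has 5, leaving (6,1) = 2.
Column 5 now contains 2, which forces (6,5) = 4.
Row 1 already has 4, so (1,1) = 3.
Row 1 already has 4, leaving (1,4) = 5.
Row 2 now contains 3, leaving (2,1) = 4.
Row 2 now contains 4, which forces (2,3) = 6.
The 3 cells of cage h must have sum 12, leaving (2,4) = 1.
Column 3 already has 6; hence (3,3) = 4.
Row 3 already has 2, which forces (3,4) = 6.
2 is placed in row 4; hence (4,4) = 4.
Column 5 already has 4; hence (4,5) = 3.
Cage i needs two cells with sum 5, which forces (5,5) = 1.
Row 4 already has 3, so (4,3) = 1.
1 is placed in row 5, which forces (5,3) = 3.
Filled in: 3 1 2 5 6 4 / 4 2 6 1 5 3 / 1 3 4 6 2 5 / 6 5 1 4 3 2 / 5 4 3 2 1 6 / 2 6 5 3 4 1.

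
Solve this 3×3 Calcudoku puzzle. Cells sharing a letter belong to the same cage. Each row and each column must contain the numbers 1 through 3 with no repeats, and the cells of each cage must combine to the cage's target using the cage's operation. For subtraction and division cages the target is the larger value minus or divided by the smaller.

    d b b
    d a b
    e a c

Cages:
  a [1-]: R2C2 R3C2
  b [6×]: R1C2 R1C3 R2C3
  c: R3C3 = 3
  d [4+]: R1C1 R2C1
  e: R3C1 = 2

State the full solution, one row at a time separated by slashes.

1 3 2 / 3 2 1 / 2 1 3

Cage e is a single given cell, which forces R3C1 = 2.
C is a freebie, so R3C3 = 3.
The 3 cells of cage b must have product 6, so R1C2 = 3.
Cage a's pair has difference 1, so R2C2 = 2.
2 is placed in row 2; hence R2C3 = 1.
Row 3 now contains 3, leaving R3C2 = 1.
3 is placed in row 1, so R1C1 = 1.
Column 3 already has 1, so R1C3 = 2.
Row 2 already has 1; hence R2C1 = 3.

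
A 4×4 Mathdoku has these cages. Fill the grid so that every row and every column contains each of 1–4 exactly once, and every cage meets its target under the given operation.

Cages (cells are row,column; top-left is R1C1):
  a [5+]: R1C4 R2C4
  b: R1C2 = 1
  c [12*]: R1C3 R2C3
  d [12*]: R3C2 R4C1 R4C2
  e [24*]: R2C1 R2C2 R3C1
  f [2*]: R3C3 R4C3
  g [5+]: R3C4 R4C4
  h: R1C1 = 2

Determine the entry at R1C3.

Cage h is given, so R1C1 = 2.
B is a freebie, so R1C2 = 1.
Cage e has product 24, so R2C2 = 2.
2 is placed in row 2, which forces R2C4 = 1.
The 3 cells of cage d must have product 12, which forces R4C1 = 1.
Row 4 now contains 1, so R4C3 = 2.
The two cells of cage a must have sum 5; hence R1C4 = 4.
Column 3 now contains 2, which forces R3C3 = 1.
Cage g needs two cells with sum 5, leaving R3C4 = 2.
Cage g's pair has sum 5; hence R4C4 = 3.
Row 1 already has 4, leaving R1C3 = 3.
The two cells of cage c must have product 12, so R2C3 = 4.
Cage d needs product 12, which forces R3C2 = 3.
Row 4 now contains 3; hence R4C2 = 4.
Row 2 already has 4, leaving R2C1 = 3.
3 is placed in row 3, which forces R3C1 = 4.
Completed grid: 2 1 3 4 / 3 2 4 1 / 4 3 1 2 / 1 4 2 3.

3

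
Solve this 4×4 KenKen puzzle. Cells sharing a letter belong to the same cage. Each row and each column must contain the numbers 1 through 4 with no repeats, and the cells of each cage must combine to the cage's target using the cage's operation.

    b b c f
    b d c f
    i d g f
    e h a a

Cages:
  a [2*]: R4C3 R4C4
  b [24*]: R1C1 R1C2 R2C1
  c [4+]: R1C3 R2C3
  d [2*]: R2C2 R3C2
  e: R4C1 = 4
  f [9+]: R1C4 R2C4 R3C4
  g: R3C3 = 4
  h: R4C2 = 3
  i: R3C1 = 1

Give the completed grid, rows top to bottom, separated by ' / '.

3 4 1 2 / 2 1 3 4 / 1 2 4 3 / 4 3 2 1

I is a freebie; hence R3C1 = 1.
Row 3 already has 1, leaving R3C2 = 2.
Cage g is given; hence R3C3 = 4.
4 is placed in row 3; hence R3C4 = 3.
Cage e is a single given cell, so R4C1 = 4.
Cage h is given, leaving R4C2 = 3.
Column 2 already has 3; hence R1C2 = 4.
Row 1 now contains 4, which forces R1C4 = 2.
2 is placed in column 2, leaving R2C2 = 1.
Row 2 already has 1, leaving R2C3 = 3.
2 is placed in column 4, which forces R2C4 = 4.
2 is placed in column 4, which forces R4C4 = 1.
Row 1 now contains 2, so R1C1 = 3.
Column 3 now contains 3; hence R1C3 = 1.
Row 2 now contains 3; hence R2C1 = 2.
Row 4 already has 1, so R4C3 = 2.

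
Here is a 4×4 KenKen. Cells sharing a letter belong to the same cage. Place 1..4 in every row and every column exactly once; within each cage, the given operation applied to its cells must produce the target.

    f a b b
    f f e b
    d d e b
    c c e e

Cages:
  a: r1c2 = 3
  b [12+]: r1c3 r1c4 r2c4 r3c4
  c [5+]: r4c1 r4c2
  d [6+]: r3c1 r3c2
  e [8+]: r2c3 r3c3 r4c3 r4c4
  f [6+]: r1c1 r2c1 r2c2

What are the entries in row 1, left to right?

2 3 4 1

Cage a is a single given cell, which forces r1c2 = 3.
3 is placed in row 1, which forces r1c3 = 4.
The 4 cells of cage b must have sum 12; hence r1c4 = 1.
The 4 cells of cage e must have sum 8, which forces r4c4 = 2.
Row 1 now contains 1; hence r1c1 = 2.
Cage f needs sum 6; hence r2c1 = 3.
Cage f needs sum 6, which forces r2c2 = 1.
Row 2 already has 1, leaving r2c3 = 2.
Row 2 already has 3, which forces r2c4 = 4.
Column 1 already has 2, which forces r3c1 = 4.
Row 3 already has 4, so r3c2 = 2.
Column 4 already has 4, so r3c4 = 3.
4 is placed in column 1; hence r4c1 = 1.
1 is placed in column 2, so r4c2 = 4.
Row 4 already has 1, which forces r4c3 = 3.
Row 3 already has 3, leaving r3c3 = 1.
Filled in: 2 3 4 1 / 3 1 2 4 / 4 2 1 3 / 1 4 3 2.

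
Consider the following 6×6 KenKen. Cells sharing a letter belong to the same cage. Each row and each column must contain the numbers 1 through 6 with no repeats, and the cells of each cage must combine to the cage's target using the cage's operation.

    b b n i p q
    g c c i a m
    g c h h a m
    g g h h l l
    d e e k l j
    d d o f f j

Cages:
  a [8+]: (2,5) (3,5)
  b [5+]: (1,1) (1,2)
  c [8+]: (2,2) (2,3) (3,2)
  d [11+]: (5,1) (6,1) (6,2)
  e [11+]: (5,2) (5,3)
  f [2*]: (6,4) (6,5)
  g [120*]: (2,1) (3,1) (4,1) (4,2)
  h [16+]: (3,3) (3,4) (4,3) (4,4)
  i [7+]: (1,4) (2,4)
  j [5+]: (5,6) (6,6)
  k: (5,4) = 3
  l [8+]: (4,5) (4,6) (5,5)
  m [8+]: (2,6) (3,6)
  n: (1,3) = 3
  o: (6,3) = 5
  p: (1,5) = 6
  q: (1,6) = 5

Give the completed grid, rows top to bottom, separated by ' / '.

N is a freebie, so (1,3) = 3.
P is a freebie, leaving (1,5) = 6.
Cage q is a single given cell, so (1,6) = 5.
Cage k is a single given cell; hence (5,4) = 3.
Cage o is a single given cell, which forces (6,3) = 5.
The two cells of cage e must have sum 11, so (5,2) = 5.
5 is placed in column 3, so (5,3) = 6.
The only place for 2 in row 1 is (1,4).
Cage i needs two cells with sum 7, leaving (2,4) = 5.
5 is placed in row 2; hence (2,5) = 3.
Column 5 now contains 3, so (3,5) = 5.
2 is placed in column 4, which forces (6,4) = 1.
Cage f's pair has product 2, leaving (6,5) = 2.
Cage g needs product 120, which forces (4,1) = 5.
Cage l has sum 8, which forces (4,6) = 3.
Column 6 already has 3, which forces (6,6) = 4.
Cage d needs sum 11, so (5,1) = 2.
Cage j's pair has sum 5; hence (5,6) = 1.
Cage l has sum 8, leaving (4,5) = 1.
Row 5 now contains 1, so (5,5) = 4.
The only place for 1 in column 3 is (2,3).
Row 2 needs a 2, and only (2,6) is open for it.
2 is placed in column 6, so (3,6) = 6.
Cage h needs sum 16, so (3,3) = 2.
6 is placed in row 3; hence (3,4) = 4.
The 4 cells of cage h must have sum 16; hence (4,3) = 4.
The 4 cells of cage h must have sum 16; hence (4,4) = 6.
The 4 cells of cage g must have product 120, which forces (2,1) = 4.
Row 2 now contains 4; hence (2,2) = 6.
Cage g has product 120, leaving (3,1) = 3.
Row 3 already has 3; hence (3,2) = 1.
6 is placed in row 4, so (4,2) = 2.
Column 1 already has 3; hence (6,1) = 6.
Column 2 already has 6; hence (6,2) = 3.
Column 1 already has 4, so (1,1) = 1.
Column 2 already has 1; hence (1,2) = 4.

1 4 3 2 6 5 / 4 6 1 5 3 2 / 3 1 2 4 5 6 / 5 2 4 6 1 3 / 2 5 6 3 4 1 / 6 3 5 1 2 4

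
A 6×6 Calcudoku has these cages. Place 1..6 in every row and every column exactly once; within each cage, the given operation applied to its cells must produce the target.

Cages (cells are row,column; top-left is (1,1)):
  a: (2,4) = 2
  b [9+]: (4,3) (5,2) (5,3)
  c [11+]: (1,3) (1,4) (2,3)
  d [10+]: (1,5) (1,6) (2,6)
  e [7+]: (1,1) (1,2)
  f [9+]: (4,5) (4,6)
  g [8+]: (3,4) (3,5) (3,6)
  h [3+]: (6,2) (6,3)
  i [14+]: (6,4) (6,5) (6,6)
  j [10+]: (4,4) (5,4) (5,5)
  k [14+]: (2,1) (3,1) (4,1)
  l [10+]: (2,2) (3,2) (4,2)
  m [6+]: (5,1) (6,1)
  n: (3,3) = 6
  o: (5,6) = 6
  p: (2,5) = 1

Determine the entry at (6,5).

3

Cage a is given, leaving (2,4) = 2.
P is a freebie; hence (2,5) = 1.
Cage n is a single given cell, so (3,3) = 6.
O is a freebie, leaving (5,6) = 6.
In row 6, 4 can only go at (6,1), so (6,1) = 4.
Cage m needs two cells with sum 6; hence (5,1) = 2.
The only place for 1 in column 1 is (1,1).
The two cells of cage e must have sum 7, so (1,2) = 6.
Row 2 needs a 6, and only (2,1) is open for it.
In column 6, 1 can only go at (3,6), so (3,6) = 1.
In column 6, 2 can only go at (1,6), so (1,6) = 2.
Column 5 needs a 2, and only (3,5) is open for it.
The 3 cells of cage g must have sum 8; hence (3,4) = 5.
Cage l has sum 10, which forces (2,2) = 5.
Row 3 already has 5; hence (3,1) = 3.
Row 3 now contains 3, so (3,2) = 4.
Cage k has sum 14; hence (4,1) = 5.
Cage l needs sum 10, leaving (4,2) = 1.
Cage f's pair has sum 9, so (4,5) = 6.
Cage f needs two cells with sum 9; hence (4,6) = 3.
Column 2 already has 1, which forces (5,2) = 3.
3 is placed in row 5, which forces (5,5) = 5.
Column 2 already has 1; hence (6,2) = 2.
Row 6 already has 2; hence (6,3) = 1.
5 is placed in column 5, which forces (6,5) = 3.
3 is placed in column 6, leaving (6,6) = 5.
5 is placed in column 5, so (1,5) = 4.
3 is placed in column 6, which forces (2,6) = 4.
Row 4 already has 3, leaving (4,3) = 2.
Row 4 already has 3, which forces (4,4) = 4.
Row 5 now contains 5, which forces (5,3) = 4.
The 3 cells of cage j must have sum 10; hence (5,4) = 1.
3 is placed in row 6, leaving (6,4) = 6.
Cage c has sum 11; hence (1,3) = 5.
Row 1 now contains 4, leaving (1,4) = 3.
4 is placed in row 2; hence (2,3) = 3.
Completed grid: 1 6 5 3 4 2 / 6 5 3 2 1 4 / 3 4 6 5 2 1 / 5 1 2 4 6 3 / 2 3 4 1 5 6 / 4 2 1 6 3 5.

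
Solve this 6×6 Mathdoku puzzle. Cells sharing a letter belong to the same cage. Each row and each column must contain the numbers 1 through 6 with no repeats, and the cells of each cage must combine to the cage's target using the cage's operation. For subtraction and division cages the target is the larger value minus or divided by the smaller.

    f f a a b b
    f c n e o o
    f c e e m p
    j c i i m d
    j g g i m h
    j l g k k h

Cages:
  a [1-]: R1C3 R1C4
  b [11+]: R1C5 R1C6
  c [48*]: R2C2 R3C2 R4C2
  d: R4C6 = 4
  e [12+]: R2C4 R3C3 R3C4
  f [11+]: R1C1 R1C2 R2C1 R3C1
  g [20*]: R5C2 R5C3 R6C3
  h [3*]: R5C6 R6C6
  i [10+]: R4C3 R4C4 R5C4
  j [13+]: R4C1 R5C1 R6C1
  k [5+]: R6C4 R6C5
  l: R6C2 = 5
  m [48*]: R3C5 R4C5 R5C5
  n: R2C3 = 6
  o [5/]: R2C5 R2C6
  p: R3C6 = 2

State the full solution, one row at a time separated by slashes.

Cage n is given; hence R2C3 = 6.
Cage p is given, so R3C6 = 2.
Cage d is given; hence R4C6 = 4.
L is a freebie, which forces R6C2 = 5.
Cage g has product 20, so R5C3 = 5.
In row 6, 6 can only go at R6C1, so R6C1 = 6.
In column 2, 3 can only go at R1C2, so R1C2 = 3.
The only place for 1 in column 2 is R5C2.
Row 5 already has 1, leaving R5C6 = 3.
The 3 cells of cage g must have product 20; hence R6C3 = 4.
Cage h needs two cells with product 3, so R6C6 = 1.
Cage o needs two cells with quotient 5; hence R2C5 = 1.
1 is placed in column 6, leaving R2C6 = 5.
Cage b's pair has sum 11, leaving R1C5 = 5.
Column 6 already has 5; hence R1C6 = 6.
Cage e has sum 12; hence R3C3 = 3.
Row 1 needs a 4, and only R1C1 is open for it.
Cage f has sum 11; hence R2C1 = 3.
Row 2 now contains 3, which forces R2C4 = 4.
Cage f needs sum 11, which forces R3C1 = 1.
The 3 cells of cage j must have sum 13, leaving R4C1 = 5.
Column 1 now contains 4, which forces R5C1 = 2.
Row 5 already has 2, which forces R5C4 = 6.
6 is placed in row 5, leaving R5C5 = 4.
4 is placed in row 2, which forces R2C2 = 2.
Cage c needs product 48, so R3C2 = 4.
Column 4 already has 6; hence R3C4 = 5.
Column 5 now contains 4, which forces R3C5 = 6.
The 3 cells of cage c must have product 48, so R4C2 = 6.
The 3 cells of cage i must have sum 10, leaving R4C3 = 1.
Column 4 already has 6, so R4C4 = 3.
The 3 cells of cage m must have product 48, leaving R4C5 = 2.
Column 4 already has 3, leaving R6C4 = 2.
Column 5 now contains 2, which forces R6C5 = 3.
1 is placed in column 3, which forces R1C3 = 2.
2 is placed in column 4, so R1C4 = 1.

4 3 2 1 5 6 / 3 2 6 4 1 5 / 1 4 3 5 6 2 / 5 6 1 3 2 4 / 2 1 5 6 4 3 / 6 5 4 2 3 1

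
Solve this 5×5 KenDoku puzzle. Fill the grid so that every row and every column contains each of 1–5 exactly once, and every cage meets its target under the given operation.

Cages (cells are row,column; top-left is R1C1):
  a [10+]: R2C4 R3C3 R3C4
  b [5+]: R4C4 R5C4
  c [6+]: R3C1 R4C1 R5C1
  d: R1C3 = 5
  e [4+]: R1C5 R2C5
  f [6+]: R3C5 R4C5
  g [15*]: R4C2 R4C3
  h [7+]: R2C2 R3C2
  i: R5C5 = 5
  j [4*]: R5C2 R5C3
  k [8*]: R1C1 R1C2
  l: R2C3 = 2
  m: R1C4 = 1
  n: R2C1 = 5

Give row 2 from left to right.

5 3 2 4 1

Cage d is given, leaving R1C3 = 5.
Cage m is a single given cell, so R1C4 = 1.
1 is placed in row 1, leaving R1C5 = 3.
Cage n is a single given cell, which forces R2C1 = 5.
L is a freebie, which forces R2C3 = 2.
3 is placed in column 5, which forces R2C5 = 1.
Column 3 already has 5, leaving R4C3 = 3.
I is a freebie, so R5C5 = 5.
Cage a needs sum 10; hence R2C4 = 4.
Row 4 already has 3, so R4C2 = 5.
The two cells of cage b must have sum 5, leaving R4C4 = 2.
Row 4 now contains 2, leaving R4C5 = 4.
Cage b's pair has sum 5, leaving R5C4 = 3.
Row 2 now contains 4, leaving R2C2 = 3.
Cage c has sum 6, which forces R3C1 = 3.
Cage h needs two cells with sum 7; hence R3C2 = 4.
Cage a needs sum 10, which forces R3C3 = 1.
2 is placed in column 4, leaving R3C4 = 5.
4 is placed in column 5, so R3C5 = 2.
Row 4 now contains 2, which forces R4C1 = 1.
Cage c has sum 6, which forces R5C1 = 2.
Column 2 now contains 4; hence R5C2 = 1.
1 is placed in column 3; hence R5C3 = 4.
Column 1 already has 2, so R1C1 = 4.
Column 2 now contains 4, leaving R1C2 = 2.
Filled in: 4 2 5 1 3 / 5 3 2 4 1 / 3 4 1 5 2 / 1 5 3 2 4 / 2 1 4 3 5.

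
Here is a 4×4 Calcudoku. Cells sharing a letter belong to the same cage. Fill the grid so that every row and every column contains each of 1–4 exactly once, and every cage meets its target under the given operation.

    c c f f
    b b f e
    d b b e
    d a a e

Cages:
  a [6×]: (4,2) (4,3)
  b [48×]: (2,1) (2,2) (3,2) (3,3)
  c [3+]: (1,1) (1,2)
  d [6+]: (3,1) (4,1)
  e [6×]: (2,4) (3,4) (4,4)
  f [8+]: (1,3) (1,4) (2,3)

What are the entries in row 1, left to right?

The only place for 1 in row 4 is (4,4).
The only place for 4 in row 4 is (4,1).
Column 1 now contains 4, which forces (3,1) = 2.
2 is placed in row 3, which forces (3,4) = 3.
2 is placed in column 1, leaving (1,1) = 1.
Cage c's pair has sum 3, so (1,2) = 2.
Row 1 now contains 2; hence (1,4) = 4.
The 4 cells of cage b must have product 48, leaving (2,1) = 3.
The 4 cells of cage b must have product 48; hence (2,2) = 4.
Column 4 now contains 3, so (2,4) = 2.
The 4 cells of cage b must have product 48, which forces (3,2) = 1.
3 is placed in row 3, which forces (3,3) = 4.
2 is placed in column 2, so (4,2) = 3.
3 is placed in row 4; hence (4,3) = 2.
Row 1 already has 4, so (1,3) = 3.
Row 2 already has 2, leaving (2,3) = 1.
The full grid is 1 2 3 4 / 3 4 1 2 / 2 1 4 3 / 4 3 2 1.

1 2 3 4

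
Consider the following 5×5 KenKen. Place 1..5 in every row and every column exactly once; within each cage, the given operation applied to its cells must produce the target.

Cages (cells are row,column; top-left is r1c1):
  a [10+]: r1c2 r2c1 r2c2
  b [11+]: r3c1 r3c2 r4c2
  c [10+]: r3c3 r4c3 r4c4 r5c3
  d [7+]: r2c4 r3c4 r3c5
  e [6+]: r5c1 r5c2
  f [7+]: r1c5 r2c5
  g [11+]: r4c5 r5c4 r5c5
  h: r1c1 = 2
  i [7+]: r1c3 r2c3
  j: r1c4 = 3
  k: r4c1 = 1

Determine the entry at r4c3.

Cage h is given, which forces r1c1 = 2.
J is a freebie, leaving r1c4 = 3.
Cage k is a single given cell, so r4c1 = 1.
The only place for 1 in row 1 is r1c2.
Cage e's pair has sum 6, so r5c1 = 4.
Column 2 now contains 1, so r5c2 = 2.
Row 5 already has 2, so r5c4 = 5.
4 is placed in column 1, leaving r2c1 = 5.
Cage a has sum 10, which forces r2c2 = 4.
Cage b has sum 11, leaving r3c1 = 3.
The 3 cells of cage b must have sum 11, leaving r3c2 = 5.
Cage b has sum 11; hence r4c2 = 3.
The 3 cells of cage g must have sum 11; hence r4c5 = 5.
Cage g needs sum 11, so r5c5 = 1.
5 is placed in column 5, so r1c5 = 4.
Cage f needs two cells with sum 7, leaving r2c5 = 3.
Cage c has sum 10, which forces r3c3 = 1.
Column 5 now contains 4; hence r3c5 = 2.
Row 5 now contains 1; hence r5c3 = 3.
Row 1 already has 4, so r1c3 = 5.
Row 2 already has 3, so r2c3 = 2.
The 3 cells of cage d must have sum 7, which forces r2c4 = 1.
Row 3 already has 2, so r3c4 = 4.
Column 3 now contains 2, so r4c3 = 4.
Column 4 already has 4, leaving r4c4 = 2.
Filled in: 2 1 5 3 4 / 5 4 2 1 3 / 3 5 1 4 2 / 1 3 4 2 5 / 4 2 3 5 1.

4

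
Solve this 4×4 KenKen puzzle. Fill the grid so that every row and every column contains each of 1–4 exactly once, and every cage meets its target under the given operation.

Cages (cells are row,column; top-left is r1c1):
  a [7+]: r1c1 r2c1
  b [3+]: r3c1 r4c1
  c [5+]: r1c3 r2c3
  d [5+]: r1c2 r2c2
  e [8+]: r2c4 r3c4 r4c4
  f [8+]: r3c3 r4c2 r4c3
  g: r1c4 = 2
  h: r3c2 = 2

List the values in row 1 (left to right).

4 1 3 2

Cage g is a single given cell; hence r1c4 = 2.
H is a freebie; hence r3c2 = 2.
2 is placed in row 3; hence r3c1 = 1.
Cage b needs two cells with sum 3; hence r4c1 = 2.
In row 2, 2 can only go at r2c3, so r2c3 = 2.
Cage c's pair has sum 5; hence r1c3 = 3.
Column 3 now contains 3, which forces r3c3 = 4.
Row 3 now contains 4, leaving r3c4 = 3.
Column 3 now contains 4; hence r4c3 = 1.
Row 4 now contains 1, so r4c4 = 4.
Row 1 already has 3; hence r1c1 = 4.
Row 1 already has 4, leaving r1c2 = 1.
The two cells of cage a must have sum 7; hence r2c1 = 3.
Column 2 already has 1, which forces r2c2 = 4.
4 is placed in column 4, leaving r2c4 = 1.
Row 4 already has 4, so r4c2 = 3.
The full grid is 4 1 3 2 / 3 4 2 1 / 1 2 4 3 / 2 3 1 4.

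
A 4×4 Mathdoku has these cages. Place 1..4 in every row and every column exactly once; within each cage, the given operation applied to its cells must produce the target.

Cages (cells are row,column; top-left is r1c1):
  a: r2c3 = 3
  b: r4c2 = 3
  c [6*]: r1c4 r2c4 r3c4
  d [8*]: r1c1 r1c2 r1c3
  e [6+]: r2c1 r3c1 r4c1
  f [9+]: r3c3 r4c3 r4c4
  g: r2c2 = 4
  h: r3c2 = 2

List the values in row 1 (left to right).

4 1 2 3

Cage g is a single given cell, so r2c2 = 4.
A is a freebie, which forces r2c3 = 3.
Cage h is given, which forces r3c2 = 2.
2 is placed in row 3, leaving r3c3 = 4.
B is a freebie, which forces r4c2 = 3.
Cage d needs product 8, so r1c1 = 4.
2 is placed in column 2, leaving r1c2 = 1.
Cage d needs product 8, leaving r1c3 = 2.
Row 1 already has 2, which forces r1c4 = 3.
Cage e has sum 6, which forces r3c1 = 3.
3 is placed in column 4, leaving r3c4 = 1.
The 3 cells of cage f must have sum 9; hence r4c3 = 1.
Cage f has sum 9, so r4c4 = 4.
The 3 cells of cage e must have sum 6, leaving r2c1 = 1.
Column 4 now contains 1; hence r2c4 = 2.
Row 4 already has 1; hence r4c1 = 2.
Completed grid: 4 1 2 3 / 1 4 3 2 / 3 2 4 1 / 2 3 1 4.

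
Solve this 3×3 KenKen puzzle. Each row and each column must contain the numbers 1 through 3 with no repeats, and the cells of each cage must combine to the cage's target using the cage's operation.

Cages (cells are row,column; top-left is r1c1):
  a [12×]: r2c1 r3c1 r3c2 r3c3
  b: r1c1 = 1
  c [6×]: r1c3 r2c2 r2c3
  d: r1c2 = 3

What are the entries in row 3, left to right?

Cage b is given, which forces r1c1 = 1.
Cage d is a single given cell, leaving r1c2 = 3.
Row 1 now contains 3, leaving r1c3 = 2.
Cage a needs product 12, which forces r2c1 = 2.
2 is placed in row 2, which forces r2c2 = 1.
1 is placed in row 2, so r2c3 = 3.
1 is placed in column 1, leaving r3c1 = 3.
1 is placed in column 2, so r3c2 = 2.
3 is placed in column 3; hence r3c3 = 1.
The full grid is 1 3 2 / 2 1 3 / 3 2 1.

3 2 1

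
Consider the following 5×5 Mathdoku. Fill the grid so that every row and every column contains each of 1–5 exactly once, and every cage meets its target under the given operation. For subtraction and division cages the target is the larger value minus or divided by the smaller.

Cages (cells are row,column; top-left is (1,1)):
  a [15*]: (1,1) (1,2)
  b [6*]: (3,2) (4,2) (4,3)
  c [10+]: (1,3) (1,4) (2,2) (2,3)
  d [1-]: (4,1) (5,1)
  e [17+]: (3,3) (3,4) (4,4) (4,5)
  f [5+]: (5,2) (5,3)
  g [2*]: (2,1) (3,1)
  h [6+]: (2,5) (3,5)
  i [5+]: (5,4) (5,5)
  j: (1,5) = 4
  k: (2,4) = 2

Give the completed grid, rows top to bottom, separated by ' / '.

Cage j is given, leaving (1,5) = 4.
Cage k is given, leaving (2,4) = 2.
Row 2 already has 2, leaving (2,1) = 1.
Row 2 now contains 1, which forces (2,5) = 5.
Cage g's pair has product 2, which forces (3,1) = 2.
5 is placed in column 5; hence (3,5) = 1.
5 is placed in column 5; hence (4,5) = 3.
1 is placed in column 5, so (5,5) = 2.
Cage c has sum 10, so (1,3) = 2.
Cage c needs sum 10; hence (1,4) = 1.
Row 3 already has 1, leaving (3,2) = 3.
The 4 cells of cage e must have sum 17, so (3,3) = 5.
Cage e needs sum 17, so (3,4) = 4.
Column 3 already has 2, which forces (4,3) = 1.
Cage e has sum 17, so (4,4) = 5.
Column 3 already has 1, which forces (5,3) = 4.
The two cells of cage i must have sum 5, so (5,4) = 3.
The two cells of cage a must have product 15, which forces (1,1) = 3.
Column 2 already has 3; hence (1,2) = 5.
Column 2 already has 3, leaving (2,2) = 4.
4 is placed in column 3, so (2,3) = 3.
Row 4 now contains 5; hence (4,1) = 4.
Row 4 already has 1; hence (4,2) = 2.
3 is placed in row 5; hence (5,1) = 5.
Row 5 already has 4, so (5,2) = 1.

3 5 2 1 4 / 1 4 3 2 5 / 2 3 5 4 1 / 4 2 1 5 3 / 5 1 4 3 2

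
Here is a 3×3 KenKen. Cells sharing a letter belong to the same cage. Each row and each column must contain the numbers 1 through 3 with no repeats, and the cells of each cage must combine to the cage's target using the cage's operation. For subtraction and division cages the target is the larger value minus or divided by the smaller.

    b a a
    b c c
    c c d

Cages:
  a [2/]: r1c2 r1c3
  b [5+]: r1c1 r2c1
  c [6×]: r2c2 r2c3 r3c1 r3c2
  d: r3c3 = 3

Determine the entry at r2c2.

Cage d is a single given cell, leaving r3c3 = 3.
Cage c has product 6; hence r2c2 = 3.
Cage c has product 6, so r2c3 = 1.
Cage b's pair has sum 5; hence r1c1 = 3.
Cage a's pair has quotient 2, leaving r1c2 = 1.
1 is placed in column 3, leaving r1c3 = 2.
3 is placed in row 2, so r2c1 = 2.
Column 1 already has 2; hence r3c1 = 1.
Column 2 already has 1, so r3c2 = 2.
Completed grid: 3 1 2 / 2 3 1 / 1 2 3.

3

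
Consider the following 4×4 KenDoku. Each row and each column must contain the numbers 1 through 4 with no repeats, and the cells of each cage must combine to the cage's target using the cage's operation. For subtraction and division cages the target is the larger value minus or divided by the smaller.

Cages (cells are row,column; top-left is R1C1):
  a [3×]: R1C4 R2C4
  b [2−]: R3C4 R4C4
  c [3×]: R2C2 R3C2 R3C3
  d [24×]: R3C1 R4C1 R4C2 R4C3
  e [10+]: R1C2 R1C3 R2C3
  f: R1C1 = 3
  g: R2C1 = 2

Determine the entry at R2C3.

Cage f is a single given cell, so R1C1 = 3.
3 is placed in row 1; hence R1C2 = 4.
Row 1 now contains 4, so R1C3 = 2.
3 is placed in row 1, so R1C4 = 1.
Cage g is a single given cell; hence R2C1 = 2.
Cage c needs product 3; hence R2C2 = 1.
Column 4 now contains 1; hence R2C4 = 3.
Cage c needs product 3, so R3C2 = 3.
Cage c has product 3, so R3C3 = 1.
Column 2 now contains 3; hence R4C2 = 2.
Row 4 now contains 2, which forces R4C4 = 4.
Row 2 now contains 3; hence R2C3 = 4.
Row 3 now contains 1; hence R3C1 = 4.
Column 4 already has 4; hence R3C4 = 2.
Row 4 now contains 4, so R4C1 = 1.
Row 4 now contains 4; hence R4C3 = 3.
Completed grid: 3 4 2 1 / 2 1 4 3 / 4 3 1 2 / 1 2 3 4.

4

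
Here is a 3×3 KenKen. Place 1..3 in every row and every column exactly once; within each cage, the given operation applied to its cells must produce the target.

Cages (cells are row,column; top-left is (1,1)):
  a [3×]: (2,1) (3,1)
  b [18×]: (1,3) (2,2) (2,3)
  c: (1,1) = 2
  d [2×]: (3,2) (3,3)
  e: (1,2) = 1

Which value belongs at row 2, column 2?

Cage c is given, which forces (1,1) = 2.
Cage e is a single given cell, which forces (1,2) = 1.
Cage b has product 18; hence (1,3) = 3.
Cage b needs product 18; hence (2,2) = 3.
Cage b has product 18; hence (2,3) = 2.
1 is placed in column 2, which forces (3,2) = 2.
Column 3 now contains 2, which forces (3,3) = 1.
Row 2 already has 3; hence (2,1) = 1.
1 is placed in row 3, which forces (3,1) = 3.
Filled in: 2 1 3 / 1 3 2 / 3 2 1.

3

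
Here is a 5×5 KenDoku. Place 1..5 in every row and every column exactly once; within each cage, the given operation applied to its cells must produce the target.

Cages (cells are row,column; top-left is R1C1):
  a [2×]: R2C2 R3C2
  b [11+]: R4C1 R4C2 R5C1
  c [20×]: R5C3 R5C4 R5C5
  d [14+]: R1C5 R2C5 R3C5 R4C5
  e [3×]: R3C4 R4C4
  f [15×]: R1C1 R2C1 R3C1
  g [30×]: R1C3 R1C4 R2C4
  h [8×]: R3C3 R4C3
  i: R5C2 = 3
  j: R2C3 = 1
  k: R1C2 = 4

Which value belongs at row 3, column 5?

Cage k is given, leaving R1C2 = 4.
J is a freebie, so R2C3 = 1.
Cage i is a single given cell; hence R5C2 = 3.
Row 2 already has 1, which forces R2C2 = 2.
Cage a's pair has product 2; hence R3C2 = 1.
Row 3 now contains 1, which forces R3C4 = 3.
Column 2 already has 2; hence R4C2 = 5.
3 is placed in column 4; hence R4C4 = 1.
The 3 cells of cage f must have product 15, leaving R1C1 = 1.
The 3 cells of cage g must have product 30; hence R1C3 = 3.
Cage g needs product 30; hence R1C4 = 2.
Row 1 now contains 2; hence R1C5 = 5.
The 3 cells of cage f must have product 15, so R2C1 = 3.
3 is placed in column 4; hence R2C4 = 5.
Row 2 already has 3, so R2C5 = 4.
3 is placed in row 3; hence R3C1 = 5.
Column 5 now contains 4, which forces R3C5 = 2.
Column 5 already has 2; hence R4C5 = 3.
Column 4 already has 5, leaving R5C4 = 4.
Cage c needs product 20, leaving R5C5 = 1.
Row 3 already has 2; hence R3C3 = 4.
The 3 cells of cage b must have sum 11, which forces R4C1 = 4.
Cage h needs two cells with product 8, leaving R4C3 = 2.
Row 5 already has 4, so R5C1 = 2.
Row 5 already has 4, leaving R5C3 = 5.
The full grid is 1 4 3 2 5 / 3 2 1 5 4 / 5 1 4 3 2 / 4 5 2 1 3 / 2 3 5 4 1.

2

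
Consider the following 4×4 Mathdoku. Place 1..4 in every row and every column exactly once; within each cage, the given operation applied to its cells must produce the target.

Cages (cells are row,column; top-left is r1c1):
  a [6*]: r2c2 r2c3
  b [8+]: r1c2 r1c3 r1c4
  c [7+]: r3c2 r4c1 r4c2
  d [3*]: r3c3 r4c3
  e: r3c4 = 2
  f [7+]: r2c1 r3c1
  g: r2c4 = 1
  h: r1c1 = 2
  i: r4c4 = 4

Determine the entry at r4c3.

Cage h is a single given cell; hence r1c1 = 2.
Cage g is a single given cell, so r2c4 = 1.
E is a freebie; hence r3c4 = 2.
Cage i is a single given cell, so r4c4 = 4.
Column 4 already has 4, which forces r1c4 = 3.
In row 2, 4 can only go at r2c1, so r2c1 = 4.
Column 1 already has 4, leaving r3c1 = 3.
Row 3 now contains 3, leaving r3c2 = 4.
Row 3 now contains 3; hence r3c3 = 1.
3 is placed in column 1, which forces r4c1 = 1.
Row 4 already has 1; hence r4c2 = 2.
1 is placed in column 3; hence r4c3 = 3.
Column 2 now contains 4, leaving r1c2 = 1.
1 is placed in column 3, leaving r1c3 = 4.
2 is placed in column 2; hence r2c2 = 3.
Column 3 already has 3; hence r2c3 = 2.
Filled in: 2 1 4 3 / 4 3 2 1 / 3 4 1 2 / 1 2 3 4.

3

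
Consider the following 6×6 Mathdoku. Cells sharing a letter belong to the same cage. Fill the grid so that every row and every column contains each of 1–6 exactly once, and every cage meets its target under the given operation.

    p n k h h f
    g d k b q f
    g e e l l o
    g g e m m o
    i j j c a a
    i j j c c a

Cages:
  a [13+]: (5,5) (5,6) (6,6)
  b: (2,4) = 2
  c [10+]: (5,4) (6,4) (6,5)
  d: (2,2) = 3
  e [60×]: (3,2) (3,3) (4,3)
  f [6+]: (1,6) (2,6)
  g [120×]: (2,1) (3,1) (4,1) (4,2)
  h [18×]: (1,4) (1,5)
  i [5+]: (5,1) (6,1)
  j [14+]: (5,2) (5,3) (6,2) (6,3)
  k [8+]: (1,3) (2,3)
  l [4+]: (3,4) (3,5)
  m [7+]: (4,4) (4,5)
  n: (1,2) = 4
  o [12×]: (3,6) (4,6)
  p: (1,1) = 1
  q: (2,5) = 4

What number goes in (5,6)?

4

Cage p is given, leaving (1,1) = 1.
N is a freebie, leaving (1,2) = 4.
Cage d is given; hence (2,2) = 3.
B is a freebie, which forces (2,4) = 2.
Cage q is a single given cell, leaving (2,5) = 4.
The two cells of cage f must have sum 6, so (1,6) = 5.
The two cells of cage f must have sum 6, leaving (2,6) = 1.
Row 1 needs a 2, and only (1,3) is open for it.
Cage k's pair has sum 8, leaving (2,3) = 6.
Row 2 now contains 6, so (2,1) = 5.
Cage e has product 60, leaving (3,2) = 5.
The only place for 5 in row 4 is (4,4).
The two cells of cage m must have sum 7, which forces (4,5) = 2.
Row 4 already has 2; hence (4,2) = 1.
In row 3, 2 can only go at (3,6), so (3,6) = 2.
Cage o's pair has product 12; hence (4,6) = 6.
Cage g has product 120; hence (3,1) = 6.
Row 4 now contains 6, which forces (4,1) = 4.
Row 4 now contains 4, leaving (4,3) = 3.
Cage a has sum 13, so (5,5) = 6.
Cage h's pair has product 18; hence (1,4) = 6.
6 is placed in column 5, leaving (1,5) = 3.
3 is placed in column 3, so (3,3) = 4.
Column 5 now contains 3, which forces (3,5) = 1.
Row 5 already has 6, which forces (5,2) = 2.
Cage j needs sum 14, leaving (6,2) = 6.
Column 5 already has 1, which forces (6,5) = 5.
Row 3 now contains 1; hence (3,4) = 3.
Row 5 already has 2; hence (5,1) = 3.
Cage j needs sum 14, so (5,3) = 5.
Row 5 already has 3, which forces (5,6) = 4.
The two cells of cage i must have sum 5, which forces (6,1) = 2.
Row 6 now contains 5, which forces (6,3) = 1.
Row 6 now contains 1, which forces (6,4) = 4.
Column 6 already has 4, leaving (6,6) = 3.
Row 5 now contains 4; hence (5,4) = 1.
Completed grid: 1 4 2 6 3 5 / 5 3 6 2 4 1 / 6 5 4 3 1 2 / 4 1 3 5 2 6 / 3 2 5 1 6 4 / 2 6 1 4 5 3.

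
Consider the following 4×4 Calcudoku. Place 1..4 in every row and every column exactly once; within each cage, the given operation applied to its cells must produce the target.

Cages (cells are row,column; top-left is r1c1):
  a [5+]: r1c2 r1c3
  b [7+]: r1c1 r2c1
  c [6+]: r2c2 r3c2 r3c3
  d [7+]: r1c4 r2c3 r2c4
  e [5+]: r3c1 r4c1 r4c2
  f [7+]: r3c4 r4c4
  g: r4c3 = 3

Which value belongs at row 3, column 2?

Cage g is a single given cell, which forces r4c3 = 3.
Row 4 now contains 3, which forces r4c4 = 4.
Cage e has sum 5, so r3c1 = 2.
Row 3 now contains 2, which forces r3c3 = 1.
Column 4 now contains 4; hence r3c4 = 3.
Row 4 now contains 3, leaving r4c1 = 1.
The 3 cells of cage e must have sum 5, which forces r4c2 = 2.
Cage c has sum 6, so r2c2 = 1.
The 3 cells of cage d must have sum 7, leaving r2c3 = 4.
Row 2 already has 1, leaving r2c4 = 2.
3 is placed in row 3, so r3c2 = 4.
The two cells of cage b must have sum 7, so r1c1 = 4.
1 is placed in column 2, leaving r1c2 = 3.
Column 3 already has 4, so r1c3 = 2.
Column 4 now contains 2, which forces r1c4 = 1.
4 is placed in row 2, which forces r2c1 = 3.
The full grid is 4 3 2 1 / 3 1 4 2 / 2 4 1 3 / 1 2 3 4.

4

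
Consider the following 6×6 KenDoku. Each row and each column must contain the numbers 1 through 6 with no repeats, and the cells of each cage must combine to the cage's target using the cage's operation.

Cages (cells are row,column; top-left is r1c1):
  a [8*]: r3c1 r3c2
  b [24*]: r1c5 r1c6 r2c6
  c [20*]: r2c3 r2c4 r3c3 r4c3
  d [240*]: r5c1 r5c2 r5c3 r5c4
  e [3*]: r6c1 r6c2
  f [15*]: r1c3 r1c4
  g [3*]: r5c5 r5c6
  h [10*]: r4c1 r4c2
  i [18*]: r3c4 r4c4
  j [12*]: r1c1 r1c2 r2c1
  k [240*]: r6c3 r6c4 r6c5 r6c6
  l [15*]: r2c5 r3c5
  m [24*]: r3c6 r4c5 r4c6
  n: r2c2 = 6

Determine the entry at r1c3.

Cage n is given, which forces r2c2 = 6.
The only place for 3 in column 3 is r1c3.
3 is placed in row 1, so r1c4 = 5.
The only place for 3 in column 2 is r6c2.
Row 6 already has 3, which forces r6c1 = 1.
Cage j has product 12, so r1c2 = 1.
Row 2 needs a 4, and only r2c3 is open for it.
The 4 cells of cage c must have product 20, which forces r2c4 = 1.
Row 2 needs a 5, and only r2c5 is open for it.
Column 5 now contains 5, so r3c5 = 3.
3 is placed in column 5, so r5c5 = 1.
Row 5 now contains 1; hence r5c6 = 3.
Cage b has product 24, which forces r1c5 = 2.
Cage b needs product 24, leaving r1c6 = 6.
Column 6 already has 3, so r2c6 = 2.
Row 3 already has 3, which forces r3c4 = 6.
The two cells of cage i must have product 18, so r4c4 = 3.
6 is placed in row 1, leaving r1c1 = 4.
Row 2 now contains 2, which forces r2c1 = 3.
Column 1 now contains 4, so r3c1 = 2.
Row 3 now contains 2, leaving r3c2 = 4.
4 is placed in row 3, which forces r3c6 = 1.
Column 1 already has 2, which forces r4c1 = 5.
Row 4 already has 5, leaving r4c2 = 2.
Row 4 already has 5, leaving r4c3 = 1.
Cage m has product 24; hence r4c5 = 6.
Column 6 already has 1; hence r4c6 = 4.
Column 1 already has 5, which forces r5c1 = 6.
2 is placed in column 2, which forces r5c2 = 5.
5 is placed in row 5, leaving r5c3 = 2.
Row 5 now contains 2, which forces r5c4 = 4.
4 is placed in column 4; hence r6c4 = 2.
Column 5 already has 6, leaving r6c5 = 4.
Column 6 now contains 4, so r6c6 = 5.
Row 3 now contains 1; hence r3c3 = 5.
Row 6 already has 5, leaving r6c3 = 6.
Filled in: 4 1 3 5 2 6 / 3 6 4 1 5 2 / 2 4 5 6 3 1 / 5 2 1 3 6 4 / 6 5 2 4 1 3 / 1 3 6 2 4 5.

3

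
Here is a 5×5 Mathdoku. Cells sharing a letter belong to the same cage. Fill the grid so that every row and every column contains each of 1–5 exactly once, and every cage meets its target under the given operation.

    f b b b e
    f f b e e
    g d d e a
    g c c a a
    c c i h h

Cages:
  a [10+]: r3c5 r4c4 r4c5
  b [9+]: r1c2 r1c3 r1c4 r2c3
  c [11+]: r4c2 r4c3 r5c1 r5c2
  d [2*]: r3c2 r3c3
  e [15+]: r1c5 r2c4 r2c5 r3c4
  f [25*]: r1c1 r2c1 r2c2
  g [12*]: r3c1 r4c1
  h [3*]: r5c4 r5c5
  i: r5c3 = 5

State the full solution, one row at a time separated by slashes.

5 3 2 1 4 / 1 5 3 4 2 / 4 2 1 5 3 / 3 1 4 2 5 / 2 4 5 3 1

Cage f has product 25; hence r1c1 = 5.
Cage f has product 25; hence r2c1 = 1.
The 3 cells of cage f must have product 25; hence r2c2 = 5.
Cage i is given; hence r5c3 = 5.
Cage e has sum 15; hence r3c4 = 5.
The only place for 5 in row 4 is r4c5.
In column 1, 2 can only go at r5c1, so r5c1 = 2.
Row 5 needs a 4, and only r5c2 is open for it.
The only place for 1 in column 5 is r5c5.
1 is placed in row 5; hence r5c4 = 3.
The 4 cells of cage e must have sum 15, leaving r1c5 = 4.
Column 4 already has 3, leaving r2c4 = 4.
Cage e needs sum 15, so r2c5 = 2.
4 is placed in column 5, so r3c5 = 3.
Cage b needs sum 9, so r1c2 = 3.
Row 2 now contains 2, so r2c3 = 3.
Row 3 already has 3; hence r3c1 = 4.
The two cells of cage g must have product 12; hence r4c1 = 3.
Cage a needs sum 10, which forces r4c4 = 2.
Cage b needs sum 9; hence r1c3 = 2.
2 is placed in column 4; hence r1c4 = 1.
2 is placed in column 3, leaving r3c3 = 1.
2 is placed in row 4, leaving r4c2 = 1.
2 is placed in row 4, which forces r4c3 = 4.
1 is placed in row 3, leaving r3c2 = 2.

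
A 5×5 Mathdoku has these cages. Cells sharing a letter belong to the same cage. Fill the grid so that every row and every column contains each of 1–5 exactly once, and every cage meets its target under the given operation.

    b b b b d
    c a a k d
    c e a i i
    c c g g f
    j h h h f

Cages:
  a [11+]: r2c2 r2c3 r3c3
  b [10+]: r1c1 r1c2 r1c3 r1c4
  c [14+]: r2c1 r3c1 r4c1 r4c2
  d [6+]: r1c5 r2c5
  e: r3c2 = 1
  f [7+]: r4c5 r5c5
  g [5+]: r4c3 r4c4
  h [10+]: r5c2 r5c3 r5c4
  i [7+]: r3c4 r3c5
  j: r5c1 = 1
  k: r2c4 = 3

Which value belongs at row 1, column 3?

K is a freebie, which forces r2c4 = 3.
Cage e is given; hence r3c2 = 1.
J is a freebie, so r5c1 = 1.
In row 1, 5 can only go at r1c5, so r1c5 = 5.
Cage d needs two cells with sum 6, which forces r2c5 = 1.
In row 5, 4 can only go at r5c5, so r5c5 = 4.
Column 5 now contains 4, leaving r4c5 = 3.
The 4 cells of cage c must have sum 14, leaving r3c1 = 3.
Cage i needs two cells with sum 7, which forces r3c4 = 5.
Column 5 now contains 3, leaving r3c5 = 2.
Column 4 already has 5, leaving r5c4 = 2.
2 is placed in row 3, which forces r3c3 = 4.
4 is placed in column 3, so r4c3 = 1.
Row 4 already has 1, leaving r4c4 = 4.
4 is placed in column 4; hence r1c4 = 1.
Cage c has sum 14, leaving r2c1 = 4.
Column 1 already has 4; hence r1c1 = 2.
Cage b needs sum 10, so r1c2 = 4.
Cage b needs sum 10; hence r1c3 = 3.
Column 1 already has 2, which forces r4c1 = 5.
5 is placed in row 4; hence r4c2 = 2.
3 is placed in column 3, so r5c3 = 5.
Column 2 now contains 2, which forces r2c2 = 5.
5 is placed in column 3, so r2c3 = 2.
Row 5 already has 5, which forces r5c2 = 3.
Filled in: 2 4 3 1 5 / 4 5 2 3 1 / 3 1 4 5 2 / 5 2 1 4 3 / 1 3 5 2 4.

3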